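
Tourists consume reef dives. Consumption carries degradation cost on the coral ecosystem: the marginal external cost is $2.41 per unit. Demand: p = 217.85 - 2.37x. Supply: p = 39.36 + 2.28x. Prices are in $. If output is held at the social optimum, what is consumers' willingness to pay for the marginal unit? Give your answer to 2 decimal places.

P = $128.11

Social marginal benefit = demand − MEC = 215.44 - 2.37x.
Set SMB = MC: 215.44 - 2.37x = 39.36 + 2.28x → x* = 37.8667.
Consumer price on the demand curve at x*: 217.85 − 2.37×37.8667 = 128.1059.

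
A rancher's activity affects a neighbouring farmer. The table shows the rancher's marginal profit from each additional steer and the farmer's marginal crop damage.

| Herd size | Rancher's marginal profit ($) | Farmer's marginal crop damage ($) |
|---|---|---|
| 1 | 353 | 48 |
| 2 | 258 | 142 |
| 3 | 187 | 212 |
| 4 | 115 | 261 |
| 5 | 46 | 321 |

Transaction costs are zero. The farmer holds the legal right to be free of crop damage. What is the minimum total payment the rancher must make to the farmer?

$190

Efficient level: marginal profit ≥ marginal crop damage through level 2, so k* = 2.
With the farmer holding the right, the rancher must at least compensate total damage at k*: 48 + 142 = 190.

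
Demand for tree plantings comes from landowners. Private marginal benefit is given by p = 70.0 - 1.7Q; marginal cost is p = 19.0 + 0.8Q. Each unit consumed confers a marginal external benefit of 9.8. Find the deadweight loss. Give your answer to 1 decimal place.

DWL = 19.2

Market equilibrium (private): 19.0 + 0.8Q = 70.0 - 1.7Q → Q_m = 20.4000.
Social marginal benefit = demand + MEB = 79.8 - 1.7Q.
Set SMB = MC: 79.8 - 1.7Q = 19.0 + 0.8Q → Q* = 24.3200.
Between Q* and Q_m the wedge SMB − MC runs linearly from 0 to MEB(Q_m), so the loss is a triangle.
DWL = ½ × 3.9200 × 9.8000 = 19.2080.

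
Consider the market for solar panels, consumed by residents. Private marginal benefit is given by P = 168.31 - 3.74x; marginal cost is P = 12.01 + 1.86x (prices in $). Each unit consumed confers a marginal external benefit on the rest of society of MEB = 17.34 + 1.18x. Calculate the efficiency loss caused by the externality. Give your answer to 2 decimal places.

Market equilibrium (private): 12.01 + 1.86x = 168.31 - 3.74x → x_m = 27.9107.
Social marginal benefit = demand + MEB = 185.65 - 2.56x.
Set SMB = MC: 185.65 - 2.56x = 12.01 + 1.86x → x* = 39.2851.
Between x* and x_m the wedge SMB − MC runs linearly from 0 to MEB(x_m), so the loss is a triangle.
DWL = ½ × 11.3744 × 50.2746 = 285.9217.

DWL = $285.92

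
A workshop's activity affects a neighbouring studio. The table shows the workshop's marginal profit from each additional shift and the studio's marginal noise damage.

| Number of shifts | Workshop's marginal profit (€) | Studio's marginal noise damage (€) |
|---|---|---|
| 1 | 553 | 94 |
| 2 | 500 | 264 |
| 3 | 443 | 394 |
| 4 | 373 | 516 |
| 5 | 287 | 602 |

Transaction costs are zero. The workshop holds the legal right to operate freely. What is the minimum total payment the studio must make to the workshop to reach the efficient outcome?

€660

Left alone the workshop would choose level 5 (marginal profit stays positive).
Efficient level: k* = 3 (marginal profit ≥ marginal noise damage through 3).
The studio must at least cover the workshop's forgone profit from cutting 5→3: 373 + 287 = 660.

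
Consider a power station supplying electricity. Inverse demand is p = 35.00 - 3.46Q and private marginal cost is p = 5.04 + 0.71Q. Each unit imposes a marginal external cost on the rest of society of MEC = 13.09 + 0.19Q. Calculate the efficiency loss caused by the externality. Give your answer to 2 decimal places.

DWL = 23.96

Market equilibrium (private): 5.04 + 0.71Q = 35.00 - 3.46Q → Q_m = 7.1847.
Social marginal cost = private MC + MEC = 18.13 + 0.90Q.
Set SMC = demand: 18.13 + 0.90Q = 35.00 - 3.46Q → Q* = 3.8693.
The loss is the area between SMC and demand from Q* to Q_m; with linear curves that's a triangle of height MEC(Q_m).
DWL = ½ × 3.3154 × 14.4551 = 23.9622.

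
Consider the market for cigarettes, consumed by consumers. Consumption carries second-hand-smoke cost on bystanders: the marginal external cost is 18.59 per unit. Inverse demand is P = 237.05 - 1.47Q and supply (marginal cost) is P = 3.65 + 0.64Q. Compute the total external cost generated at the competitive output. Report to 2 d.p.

Market equilibrium (private): 3.65 + 0.64Q = 237.05 - 1.47Q → Q_m = 110.6161.
Total external cost = MEC × Q_m = 18.59 × 110.6161 = 2056.3533.

2056.35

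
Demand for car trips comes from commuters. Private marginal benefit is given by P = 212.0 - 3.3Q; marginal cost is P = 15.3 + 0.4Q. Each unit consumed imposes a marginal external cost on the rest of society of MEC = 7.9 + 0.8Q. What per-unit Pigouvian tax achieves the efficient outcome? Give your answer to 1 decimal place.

tax = 41.5 per unit

Social marginal benefit = demand − MEC = 204.1 - 4.1Q.
Set SMB = MC: 204.1 - 4.1Q = 15.3 + 0.4Q → Q* = 41.9556.
The Pigouvian tax equals MEC at Q*: 7.9 + 0.8×41.9556 = 41.4645.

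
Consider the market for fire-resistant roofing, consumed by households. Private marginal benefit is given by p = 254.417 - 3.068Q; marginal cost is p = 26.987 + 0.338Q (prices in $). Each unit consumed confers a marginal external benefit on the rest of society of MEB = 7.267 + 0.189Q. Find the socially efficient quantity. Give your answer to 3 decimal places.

Social marginal benefit = demand + MEB = 261.684 - 2.879Q.
Set SMB = MC: 261.684 - 2.879Q = 26.987 + 0.338Q → Q* = 72.9552.

Q* = 72.955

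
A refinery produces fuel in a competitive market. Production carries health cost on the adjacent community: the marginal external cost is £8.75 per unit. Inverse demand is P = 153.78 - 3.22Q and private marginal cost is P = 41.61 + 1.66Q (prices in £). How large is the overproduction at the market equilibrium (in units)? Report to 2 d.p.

1.79 units

Market equilibrium (private): 41.61 + 1.66Q = 153.78 - 3.22Q → Q_m = 22.9857.
Social marginal cost = private MC + MEC = 50.36 + 1.66Q.
Set SMC = demand: 50.36 + 1.66Q = 153.78 - 3.22Q → Q* = 21.1926.
Gap = |22.9857 − 21.1926| = 1.7931.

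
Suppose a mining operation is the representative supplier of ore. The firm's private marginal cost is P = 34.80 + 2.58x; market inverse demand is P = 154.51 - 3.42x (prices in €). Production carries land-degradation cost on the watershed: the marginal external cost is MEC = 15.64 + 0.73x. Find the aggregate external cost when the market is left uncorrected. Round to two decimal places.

€457.34

Market equilibrium (private): 34.80 + 2.58x = 154.51 - 3.42x → x_m = 19.9517.
Total external cost = ∫₀^{x_m} (15.64 + 0.73x) dx = 15.64×19.9517 + ½×0.73×19.9517² = 457.3403.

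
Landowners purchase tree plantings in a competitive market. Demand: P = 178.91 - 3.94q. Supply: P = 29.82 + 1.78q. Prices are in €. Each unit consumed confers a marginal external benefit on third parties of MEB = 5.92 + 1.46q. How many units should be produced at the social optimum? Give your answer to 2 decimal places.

Social marginal benefit = demand + MEB = 184.83 - 2.48q.
Set SMB = MC: 184.83 - 2.48q = 29.82 + 1.78q → q* = 36.3873.

q* = 36.39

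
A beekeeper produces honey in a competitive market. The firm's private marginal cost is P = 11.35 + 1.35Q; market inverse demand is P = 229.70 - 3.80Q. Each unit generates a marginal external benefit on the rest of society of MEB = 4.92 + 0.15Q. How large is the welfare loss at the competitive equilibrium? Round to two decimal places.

Market equilibrium (private): 11.35 + 1.35Q = 229.70 - 3.80Q → Q_m = 42.3981.
Social marginal cost = private MC − MEB = 6.43 + 1.20Q.
Set SMC = demand: 6.43 + 1.20Q = 229.70 - 3.80Q → Q* = 44.6540.
The loss is the area between SMC and demand from Q* to Q_m; with linear curves that's a triangle of height MEB(Q_m).
DWL = ½ × 2.2559 × 11.2797 = 12.7229.

DWL = 12.72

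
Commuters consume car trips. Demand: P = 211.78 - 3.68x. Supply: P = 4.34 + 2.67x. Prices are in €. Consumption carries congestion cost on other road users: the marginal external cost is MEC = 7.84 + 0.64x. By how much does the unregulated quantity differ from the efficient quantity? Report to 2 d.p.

Market equilibrium (private): 4.34 + 2.67x = 211.78 - 3.68x → x_m = 32.6677.
Social marginal benefit = demand − MEC = 203.94 - 4.32x.
Set SMB = MC: 203.94 - 4.32x = 4.34 + 2.67x → x* = 28.5551.
Gap = |32.6677 − 28.5551| = 4.1126.

4.11 units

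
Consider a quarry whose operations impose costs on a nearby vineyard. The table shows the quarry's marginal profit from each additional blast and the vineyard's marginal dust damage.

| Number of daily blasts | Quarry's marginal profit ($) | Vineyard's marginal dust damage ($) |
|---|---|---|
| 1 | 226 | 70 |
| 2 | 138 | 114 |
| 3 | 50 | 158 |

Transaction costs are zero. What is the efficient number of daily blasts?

2

Bargaining reaches the level where marginal profit last exceeds marginal dust damage.
That holds through level 2 (138 ≥ 114) but not at 3 (50 < 158).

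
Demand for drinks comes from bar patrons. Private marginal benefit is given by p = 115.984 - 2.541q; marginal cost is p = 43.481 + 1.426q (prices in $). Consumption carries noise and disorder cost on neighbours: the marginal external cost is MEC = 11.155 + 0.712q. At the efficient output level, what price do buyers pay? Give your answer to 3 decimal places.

P = $82.668

Social marginal benefit = demand − MEC = 104.829 - 3.253q.
Set SMB = MC: 104.829 - 3.253q = 43.481 + 1.426q → q* = 13.1113.
Consumer price on the demand curve at q*: 115.984 − 2.541×13.1113 = 82.6682.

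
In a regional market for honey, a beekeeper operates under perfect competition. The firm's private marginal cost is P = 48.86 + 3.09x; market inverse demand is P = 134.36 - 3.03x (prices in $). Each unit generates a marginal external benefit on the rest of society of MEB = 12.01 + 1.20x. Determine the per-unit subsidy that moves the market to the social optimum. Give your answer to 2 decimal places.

subsidy = $35.79 per unit

Social marginal cost = private MC − MEB = 36.85 + 1.89x.
Set SMC = demand: 36.85 + 1.89x = 134.36 - 3.03x → x* = 19.8191.
The Pigouvian subsidy equals MEB at x*: 12.01 + 1.20×19.8191 = 35.7929.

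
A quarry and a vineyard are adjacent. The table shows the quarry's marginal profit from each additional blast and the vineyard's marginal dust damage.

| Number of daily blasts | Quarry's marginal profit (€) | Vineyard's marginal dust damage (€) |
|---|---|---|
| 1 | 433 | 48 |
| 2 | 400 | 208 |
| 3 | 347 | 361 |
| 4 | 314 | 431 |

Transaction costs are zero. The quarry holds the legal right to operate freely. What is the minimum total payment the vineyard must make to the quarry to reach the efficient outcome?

€661

Left alone the quarry would choose level 4 (marginal profit stays positive).
Efficient level: k* = 2 (marginal profit ≥ marginal dust damage through 2).
The vineyard must at least cover the quarry's forgone profit from cutting 4→2: 347 + 314 = 661.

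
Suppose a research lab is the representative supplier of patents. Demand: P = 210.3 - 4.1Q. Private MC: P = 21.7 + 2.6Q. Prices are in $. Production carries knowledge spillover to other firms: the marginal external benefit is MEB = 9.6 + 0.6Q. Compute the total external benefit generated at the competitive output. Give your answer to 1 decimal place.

$507.9

Market equilibrium (private): 21.7 + 2.6Q = 210.3 - 4.1Q → Q_m = 28.1493.
Total external benefit = ∫₀^{Q_m} (9.6 + 0.6Q) dQ = 9.6×28.1493 + ½×0.6×28.1493² = 507.9482.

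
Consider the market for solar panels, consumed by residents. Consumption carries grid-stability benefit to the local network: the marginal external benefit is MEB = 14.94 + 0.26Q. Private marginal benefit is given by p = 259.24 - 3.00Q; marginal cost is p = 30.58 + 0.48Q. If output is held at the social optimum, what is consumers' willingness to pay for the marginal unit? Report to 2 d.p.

P = 32.28

Social marginal benefit = demand + MEB = 274.18 - 2.74Q.
Set SMB = MC: 274.18 - 2.74Q = 30.58 + 0.48Q → Q* = 75.6522.
Consumer price on the demand curve at Q*: 259.24 − 3.00×75.6522 = 32.2834.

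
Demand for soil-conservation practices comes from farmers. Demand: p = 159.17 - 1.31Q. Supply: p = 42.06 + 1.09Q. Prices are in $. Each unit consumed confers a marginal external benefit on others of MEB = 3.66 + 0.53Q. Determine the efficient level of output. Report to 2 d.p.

Social marginal benefit = demand + MEB = 162.83 - 0.78Q.
Set SMB = MC: 162.83 - 0.78Q = 42.06 + 1.09Q → Q* = 64.5829.

Q* = 64.58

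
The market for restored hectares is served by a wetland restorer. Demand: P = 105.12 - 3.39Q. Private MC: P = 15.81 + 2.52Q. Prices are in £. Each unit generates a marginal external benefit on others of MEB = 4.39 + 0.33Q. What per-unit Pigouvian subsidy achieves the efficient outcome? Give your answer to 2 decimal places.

subsidy = £9.93 per unit

Social marginal cost = private MC − MEB = 11.42 + 2.19Q.
Set SMC = demand: 11.42 + 2.19Q = 105.12 - 3.39Q → Q* = 16.7921.
The Pigouvian subsidy equals MEB at Q*: 4.39 + 0.33×16.7921 = 9.9314.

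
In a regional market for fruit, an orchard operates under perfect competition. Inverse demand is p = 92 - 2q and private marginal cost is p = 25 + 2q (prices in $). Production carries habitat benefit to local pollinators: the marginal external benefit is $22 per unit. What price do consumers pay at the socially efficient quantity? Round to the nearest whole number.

Social marginal cost = private MC − MEB = 3 + 2q.
Set SMC = demand: 3 + 2q = 92 - 2q → q* = 22.2500.
Consumer price on the demand curve at q*: 92 − 2×22.2500 = 47.5000.

P = $48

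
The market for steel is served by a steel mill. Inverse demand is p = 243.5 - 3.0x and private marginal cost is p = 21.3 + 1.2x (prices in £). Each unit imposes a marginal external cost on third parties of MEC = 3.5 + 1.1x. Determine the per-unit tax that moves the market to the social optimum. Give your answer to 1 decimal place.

tax = £48.9 per unit

Social marginal cost = private MC + MEC = 24.8 + 2.3x.
Set SMC = demand: 24.8 + 2.3x = 243.5 - 3.0x → x* = 41.2642.
The Pigouvian tax equals MEC at x*: 3.5 + 1.1×41.2642 = 48.8906.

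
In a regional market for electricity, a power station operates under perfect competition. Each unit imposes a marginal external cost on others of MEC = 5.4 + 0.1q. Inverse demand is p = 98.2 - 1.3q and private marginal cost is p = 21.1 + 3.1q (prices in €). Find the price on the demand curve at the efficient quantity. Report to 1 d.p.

Social marginal cost = private MC + MEC = 26.5 + 3.2q.
Set SMC = demand: 26.5 + 3.2q = 98.2 - 1.3q → q* = 15.9333.
Consumer price on the demand curve at q*: 98.2 − 1.3×15.9333 = 77.4867.

P = €77.5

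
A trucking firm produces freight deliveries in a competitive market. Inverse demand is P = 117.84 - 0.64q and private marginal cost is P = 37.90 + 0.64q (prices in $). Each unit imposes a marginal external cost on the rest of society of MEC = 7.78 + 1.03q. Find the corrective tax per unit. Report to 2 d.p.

tax = $39.96 per unit

Social marginal cost = private MC + MEC = 45.68 + 1.67q.
Set SMC = demand: 45.68 + 1.67q = 117.84 - 0.64q → q* = 31.2381.
The Pigouvian tax equals MEC at q*: 7.78 + 1.03×31.2381 = 39.9552.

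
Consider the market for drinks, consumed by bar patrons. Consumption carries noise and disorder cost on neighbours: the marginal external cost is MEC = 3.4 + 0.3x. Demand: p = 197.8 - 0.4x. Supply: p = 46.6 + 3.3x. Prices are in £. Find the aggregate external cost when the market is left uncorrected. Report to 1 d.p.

Market equilibrium (private): 46.6 + 3.3x = 197.8 - 0.4x → x_m = 40.8649.
Total external cost = ∫₀^{x_m} (3.4 + 0.3x) dx = 3.4×40.8649 + ½×0.3×40.8649² = 389.4317.

£389.4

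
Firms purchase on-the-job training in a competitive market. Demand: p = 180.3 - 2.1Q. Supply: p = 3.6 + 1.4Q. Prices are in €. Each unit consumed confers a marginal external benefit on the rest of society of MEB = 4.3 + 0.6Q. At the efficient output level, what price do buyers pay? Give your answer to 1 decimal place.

Social marginal benefit = demand + MEB = 184.6 - 1.5Q.
Set SMB = MC: 184.6 - 1.5Q = 3.6 + 1.4Q → Q* = 62.4138.
Consumer price on the demand curve at Q*: 180.3 − 2.1×62.4138 = 49.2310.

P = €49.2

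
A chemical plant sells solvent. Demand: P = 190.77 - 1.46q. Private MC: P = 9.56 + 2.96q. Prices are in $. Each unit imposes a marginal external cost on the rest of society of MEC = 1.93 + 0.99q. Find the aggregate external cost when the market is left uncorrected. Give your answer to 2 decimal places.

Market equilibrium (private): 9.56 + 2.96q = 190.77 - 1.46q → q_m = 40.9977.
Total external cost = ∫₀^{q_m} (1.93 + 0.99q) dq = 1.93×40.9977 + ½×0.99×40.9977² = 911.1272.

$911.13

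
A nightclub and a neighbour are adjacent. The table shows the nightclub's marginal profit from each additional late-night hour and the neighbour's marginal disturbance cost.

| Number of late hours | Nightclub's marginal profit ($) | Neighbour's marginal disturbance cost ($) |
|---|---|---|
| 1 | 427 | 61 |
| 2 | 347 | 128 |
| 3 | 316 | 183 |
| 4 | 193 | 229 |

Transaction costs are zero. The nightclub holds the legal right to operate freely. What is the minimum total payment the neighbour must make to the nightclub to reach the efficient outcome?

$193

Left alone the nightclub would choose level 4 (marginal profit stays positive).
Efficient level: k* = 3 (marginal profit ≥ marginal disturbance cost through 3).
The neighbour must at least cover the nightclub's forgone profit from cutting 4→3: 193 = 193.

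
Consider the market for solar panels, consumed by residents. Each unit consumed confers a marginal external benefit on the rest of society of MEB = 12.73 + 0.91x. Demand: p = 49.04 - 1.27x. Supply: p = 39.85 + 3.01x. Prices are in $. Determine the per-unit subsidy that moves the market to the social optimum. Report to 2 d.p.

subsidy = $18.65 per unit

Social marginal benefit = demand + MEB = 61.77 - 0.36x.
Set SMB = MC: 61.77 - 0.36x = 39.85 + 3.01x → x* = 6.5045.
The Pigouvian subsidy equals MEB at x*: 12.73 + 0.91×6.5045 = 18.6491.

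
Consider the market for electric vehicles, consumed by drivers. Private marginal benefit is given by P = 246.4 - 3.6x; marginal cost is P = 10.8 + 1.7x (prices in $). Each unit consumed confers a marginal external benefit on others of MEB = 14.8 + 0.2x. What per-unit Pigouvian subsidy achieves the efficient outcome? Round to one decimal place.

Social marginal benefit = demand + MEB = 261.2 - 3.4x.
Set SMB = MC: 261.2 - 3.4x = 10.8 + 1.7x → x* = 49.0980.
The Pigouvian subsidy equals MEB at x*: 14.8 + 0.2×49.0980 = 24.6196.

subsidy = $24.6 per unit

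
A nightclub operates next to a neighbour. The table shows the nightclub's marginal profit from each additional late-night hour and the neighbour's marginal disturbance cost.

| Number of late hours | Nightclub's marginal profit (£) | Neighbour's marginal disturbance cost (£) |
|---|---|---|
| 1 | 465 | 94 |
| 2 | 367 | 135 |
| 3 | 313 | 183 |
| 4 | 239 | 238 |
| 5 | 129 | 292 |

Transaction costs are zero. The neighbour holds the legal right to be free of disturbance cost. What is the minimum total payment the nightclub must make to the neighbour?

£650

Efficient level: marginal profit ≥ marginal disturbance cost through level 4, so k* = 4.
With the neighbour holding the right, the nightclub must at least compensate total damage at k*: 94 + 135 + 183 + 238 = 650.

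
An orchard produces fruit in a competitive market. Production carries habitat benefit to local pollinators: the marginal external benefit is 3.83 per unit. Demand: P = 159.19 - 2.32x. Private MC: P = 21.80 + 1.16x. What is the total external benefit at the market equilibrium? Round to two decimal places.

151.21

Market equilibrium (private): 21.80 + 1.16x = 159.19 - 2.32x → x_m = 39.4799.
Total external benefit = MEB × x_m = 3.83 × 39.4799 = 151.2080.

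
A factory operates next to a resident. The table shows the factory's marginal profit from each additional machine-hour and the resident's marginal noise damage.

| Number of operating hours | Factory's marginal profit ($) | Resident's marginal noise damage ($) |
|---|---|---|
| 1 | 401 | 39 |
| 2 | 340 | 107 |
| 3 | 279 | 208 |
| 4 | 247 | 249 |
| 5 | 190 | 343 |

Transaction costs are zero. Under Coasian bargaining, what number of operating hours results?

Bargaining reaches the level where marginal profit last exceeds marginal noise damage.
That holds through level 3 (279 ≥ 208) but not at 4 (247 < 249).

3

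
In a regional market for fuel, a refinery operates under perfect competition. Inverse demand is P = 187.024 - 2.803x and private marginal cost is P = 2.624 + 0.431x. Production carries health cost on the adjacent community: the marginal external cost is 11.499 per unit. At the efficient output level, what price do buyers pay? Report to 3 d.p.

Social marginal cost = private MC + MEC = 14.123 + 0.431x.
Set SMC = demand: 14.123 + 0.431x = 187.024 - 2.803x → x* = 53.4635.
Consumer price on the demand curve at x*: 187.024 − 2.803×53.4635 = 37.1658.

P = 37.166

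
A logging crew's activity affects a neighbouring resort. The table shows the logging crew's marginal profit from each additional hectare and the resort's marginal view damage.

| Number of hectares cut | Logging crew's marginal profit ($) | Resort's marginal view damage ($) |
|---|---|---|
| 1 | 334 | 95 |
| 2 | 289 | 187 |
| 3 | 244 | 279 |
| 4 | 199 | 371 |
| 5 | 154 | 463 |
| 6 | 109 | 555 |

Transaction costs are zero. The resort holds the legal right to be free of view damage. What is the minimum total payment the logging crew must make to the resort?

Efficient level: marginal profit ≥ marginal view damage through level 2, so k* = 2.
With the resort holding the right, the logging crew must at least compensate total damage at k*: 95 + 187 = 282.

$282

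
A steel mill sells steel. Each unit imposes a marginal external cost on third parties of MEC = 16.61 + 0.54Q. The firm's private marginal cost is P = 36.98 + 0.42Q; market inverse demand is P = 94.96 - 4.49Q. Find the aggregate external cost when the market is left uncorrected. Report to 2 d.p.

Market equilibrium (private): 36.98 + 0.42Q = 94.96 - 4.49Q → Q_m = 11.8086.
Total external cost = ∫₀^{Q_m} (16.61 + 0.54Q) dQ = 16.61×11.8086 + ½×0.54×11.8086² = 233.7905.

233.79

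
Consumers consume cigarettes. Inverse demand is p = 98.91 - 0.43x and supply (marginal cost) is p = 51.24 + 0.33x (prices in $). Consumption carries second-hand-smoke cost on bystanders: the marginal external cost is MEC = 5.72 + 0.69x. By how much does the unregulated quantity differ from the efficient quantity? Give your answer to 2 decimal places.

Market equilibrium (private): 51.24 + 0.33x = 98.91 - 0.43x → x_m = 62.7237.
Social marginal benefit = demand − MEC = 93.19 - 1.12x.
Set SMB = MC: 93.19 - 1.12x = 51.24 + 0.33x → x* = 28.9310.
Gap = |62.7237 − 28.9310| = 33.7927.

33.79 units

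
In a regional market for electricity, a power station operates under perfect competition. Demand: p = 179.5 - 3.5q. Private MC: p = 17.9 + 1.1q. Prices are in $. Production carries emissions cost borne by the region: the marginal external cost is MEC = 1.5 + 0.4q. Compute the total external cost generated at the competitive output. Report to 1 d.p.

Market equilibrium (private): 17.9 + 1.1q = 179.5 - 3.5q → q_m = 35.1304.
Total external cost = ∫₀^{q_m} (1.5 + 0.4q) dq = 1.5×35.1304 + ½×0.4×35.1304² = 299.5246.

$299.5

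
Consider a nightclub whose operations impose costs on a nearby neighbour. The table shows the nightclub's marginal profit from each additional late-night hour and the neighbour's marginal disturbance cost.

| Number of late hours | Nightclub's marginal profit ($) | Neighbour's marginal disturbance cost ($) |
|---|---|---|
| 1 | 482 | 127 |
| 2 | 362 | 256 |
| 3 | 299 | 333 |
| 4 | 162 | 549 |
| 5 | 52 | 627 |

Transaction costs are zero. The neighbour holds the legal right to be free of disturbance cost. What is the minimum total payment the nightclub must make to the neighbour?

$383

Efficient level: marginal profit ≥ marginal disturbance cost through level 2, so k* = 2.
With the neighbour holding the right, the nightclub must at least compensate total damage at k*: 127 + 256 = 383.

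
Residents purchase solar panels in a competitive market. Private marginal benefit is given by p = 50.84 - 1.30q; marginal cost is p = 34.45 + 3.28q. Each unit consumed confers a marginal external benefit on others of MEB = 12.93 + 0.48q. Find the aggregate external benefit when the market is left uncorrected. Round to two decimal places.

49.34

Market equilibrium (private): 34.45 + 3.28q = 50.84 - 1.30q → q_m = 3.5786.
Total external benefit = ∫₀^{q_m} (12.93 + 0.48q) dq = 12.93×3.5786 + ½×0.48×3.5786² = 49.3448.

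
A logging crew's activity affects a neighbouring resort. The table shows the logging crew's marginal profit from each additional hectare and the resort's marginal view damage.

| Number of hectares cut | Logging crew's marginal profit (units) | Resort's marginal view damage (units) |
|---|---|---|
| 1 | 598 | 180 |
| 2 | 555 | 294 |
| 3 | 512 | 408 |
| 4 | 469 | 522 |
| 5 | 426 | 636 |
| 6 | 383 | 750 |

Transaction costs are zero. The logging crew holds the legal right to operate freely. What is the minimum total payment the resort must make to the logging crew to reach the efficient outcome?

1278

Left alone the logging crew would choose level 6 (marginal profit stays positive).
Efficient level: k* = 3 (marginal profit ≥ marginal view damage through 3).
The resort must at least cover the logging crew's forgone profit from cutting 6→3: 469 + 426 + 383 = 1278.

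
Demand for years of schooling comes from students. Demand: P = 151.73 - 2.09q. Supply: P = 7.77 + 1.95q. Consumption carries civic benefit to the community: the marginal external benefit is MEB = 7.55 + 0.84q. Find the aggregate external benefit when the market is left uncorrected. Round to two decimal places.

Market equilibrium (private): 7.77 + 1.95q = 151.73 - 2.09q → q_m = 35.6337.
Total external benefit = ∫₀^{q_m} (7.55 + 0.84q) dq = 7.55×35.6337 + ½×0.84×35.6337² = 802.3339.

802.33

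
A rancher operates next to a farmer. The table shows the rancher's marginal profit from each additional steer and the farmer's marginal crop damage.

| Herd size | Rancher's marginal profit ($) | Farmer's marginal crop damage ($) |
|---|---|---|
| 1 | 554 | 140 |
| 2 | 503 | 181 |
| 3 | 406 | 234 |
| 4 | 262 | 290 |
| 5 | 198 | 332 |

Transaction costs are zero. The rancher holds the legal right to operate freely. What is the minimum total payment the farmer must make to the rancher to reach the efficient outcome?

$460

Left alone the rancher would choose level 5 (marginal profit stays positive).
Efficient level: k* = 3 (marginal profit ≥ marginal crop damage through 3).
The farmer must at least cover the rancher's forgone profit from cutting 5→3: 262 + 198 = 460.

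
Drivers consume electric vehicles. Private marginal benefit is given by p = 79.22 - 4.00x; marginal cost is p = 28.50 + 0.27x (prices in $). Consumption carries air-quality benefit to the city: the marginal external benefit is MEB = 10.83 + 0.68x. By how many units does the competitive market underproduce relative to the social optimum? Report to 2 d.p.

Market equilibrium (private): 28.50 + 0.27x = 79.22 - 4.00x → x_m = 11.8782.
Social marginal benefit = demand + MEB = 90.05 - 3.32x.
Set SMB = MC: 90.05 - 3.32x = 28.50 + 0.27x → x* = 17.1448.
Gap = |11.8782 − 17.1448| = 5.2666.

5.27 units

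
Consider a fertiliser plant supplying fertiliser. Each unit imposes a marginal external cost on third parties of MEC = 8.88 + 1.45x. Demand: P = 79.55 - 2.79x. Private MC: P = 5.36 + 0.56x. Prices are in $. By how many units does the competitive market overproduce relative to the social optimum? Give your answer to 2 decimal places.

8.54 units

Market equilibrium (private): 5.36 + 0.56x = 79.55 - 2.79x → x_m = 22.1463.
Social marginal cost = private MC + MEC = 14.24 + 2.01x.
Set SMC = demand: 14.24 + 2.01x = 79.55 - 2.79x → x* = 13.6063.
Gap = |22.1463 − 13.6063| = 8.5400.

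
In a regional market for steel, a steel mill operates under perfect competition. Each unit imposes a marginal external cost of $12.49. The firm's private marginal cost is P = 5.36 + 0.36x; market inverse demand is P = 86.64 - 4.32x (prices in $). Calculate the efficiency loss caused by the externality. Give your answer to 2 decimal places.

Market equilibrium (private): 5.36 + 0.36x = 86.64 - 4.32x → x_m = 17.3675.
Social marginal cost = private MC + MEC = 17.85 + 0.36x.
Set SMC = demand: 17.85 + 0.36x = 86.64 - 4.32x → x* = 14.6987.
The welfare-loss triangle has base |x_m − x*| and height MEC(x_m) (the vertical gap between SMC and demand is zero at x* and MEC at x_m).
DWL = ½ × 2.6688 × 12.4900 = 16.6667.

DWL = $16.67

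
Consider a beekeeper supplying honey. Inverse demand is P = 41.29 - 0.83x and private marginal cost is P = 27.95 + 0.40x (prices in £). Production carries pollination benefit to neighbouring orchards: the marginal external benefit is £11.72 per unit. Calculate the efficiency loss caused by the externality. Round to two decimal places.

Market equilibrium (private): 27.95 + 0.40x = 41.29 - 0.83x → x_m = 10.8455.
Social marginal cost = private MC − MEB = 16.23 + 0.40x.
Set SMC = demand: 16.23 + 0.40x = 41.29 - 0.83x → x* = 20.3740.
The loss is the area between SMC and demand from x* to x_m; with linear curves that's a triangle of height MEB(x_m).
DWL = ½ × 9.5285 × 11.7200 = 55.8370.

DWL = £55.84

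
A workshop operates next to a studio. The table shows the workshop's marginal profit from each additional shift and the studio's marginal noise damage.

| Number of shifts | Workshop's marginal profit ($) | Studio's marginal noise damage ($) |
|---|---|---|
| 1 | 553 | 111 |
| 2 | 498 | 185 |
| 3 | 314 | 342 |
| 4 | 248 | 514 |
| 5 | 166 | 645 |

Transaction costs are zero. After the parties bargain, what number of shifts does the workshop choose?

2

Bargaining reaches the level where marginal profit last exceeds marginal noise damage.
That holds through level 2 (498 ≥ 185) but not at 3 (314 < 342).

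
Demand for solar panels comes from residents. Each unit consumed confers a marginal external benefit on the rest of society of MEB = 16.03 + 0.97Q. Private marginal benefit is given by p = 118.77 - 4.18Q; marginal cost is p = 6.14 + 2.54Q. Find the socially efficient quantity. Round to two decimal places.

Social marginal benefit = demand + MEB = 134.80 - 3.21Q.
Set SMB = MC: 134.80 - 3.21Q = 6.14 + 2.54Q → Q* = 22.3757.

Q* = 22.38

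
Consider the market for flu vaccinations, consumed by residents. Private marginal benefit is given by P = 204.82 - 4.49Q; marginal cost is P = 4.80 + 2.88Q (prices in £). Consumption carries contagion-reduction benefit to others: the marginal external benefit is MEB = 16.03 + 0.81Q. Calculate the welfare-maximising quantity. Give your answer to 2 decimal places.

Q* = 32.93

Social marginal benefit = demand + MEB = 220.85 - 3.68Q.
Set SMB = MC: 220.85 - 3.68Q = 4.80 + 2.88Q → Q* = 32.9345.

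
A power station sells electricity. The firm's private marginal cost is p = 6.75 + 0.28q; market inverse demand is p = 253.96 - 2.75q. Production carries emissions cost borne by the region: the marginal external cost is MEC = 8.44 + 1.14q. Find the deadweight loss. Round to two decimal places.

DWL = 1234.06

Market equilibrium (private): 6.75 + 0.28q = 253.96 - 2.75q → q_m = 81.5875.
Social marginal cost = private MC + MEC = 15.19 + 1.42q.
Set SMC = demand: 15.19 + 1.42q = 253.96 - 2.75q → q* = 57.2590.
Height of the DWL triangle at q_m is SMC(q_m) − demand(q_m) = MEC(q_m) = 101.4497.
DWL = ½ × 24.3285 × 101.4497 = 1234.0595.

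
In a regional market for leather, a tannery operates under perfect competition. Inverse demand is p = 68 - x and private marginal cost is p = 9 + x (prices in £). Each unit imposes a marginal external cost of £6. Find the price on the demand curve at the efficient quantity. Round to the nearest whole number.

Social marginal cost = private MC + MEC = 15 + x.
Set SMC = demand: 15 + x = 68 - x → x* = 26.5000.
Consumer price on the demand curve at x*: 68 − 1×26.5000 = 41.5000.

P = £42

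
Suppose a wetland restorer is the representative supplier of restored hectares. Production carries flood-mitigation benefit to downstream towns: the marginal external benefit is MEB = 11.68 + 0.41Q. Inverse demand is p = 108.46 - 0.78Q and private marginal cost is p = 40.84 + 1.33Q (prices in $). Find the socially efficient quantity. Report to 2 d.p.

Social marginal cost = private MC − MEB = 29.16 + 0.92Q.
Set SMC = demand: 29.16 + 0.92Q = 108.46 - 0.78Q → Q* = 46.6471.

Q* = 46.65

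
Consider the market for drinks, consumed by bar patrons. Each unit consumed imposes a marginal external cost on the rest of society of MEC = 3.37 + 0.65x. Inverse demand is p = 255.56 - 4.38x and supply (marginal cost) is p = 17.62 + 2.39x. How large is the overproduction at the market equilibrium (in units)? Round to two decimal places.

3.53 units

Market equilibrium (private): 17.62 + 2.39x = 255.56 - 4.38x → x_m = 35.1462.
Social marginal benefit = demand − MEC = 252.19 - 5.03x.
Set SMB = MC: 252.19 - 5.03x = 17.62 + 2.39x → x* = 31.6132.
Gap = |35.1462 − 31.6132| = 3.5330.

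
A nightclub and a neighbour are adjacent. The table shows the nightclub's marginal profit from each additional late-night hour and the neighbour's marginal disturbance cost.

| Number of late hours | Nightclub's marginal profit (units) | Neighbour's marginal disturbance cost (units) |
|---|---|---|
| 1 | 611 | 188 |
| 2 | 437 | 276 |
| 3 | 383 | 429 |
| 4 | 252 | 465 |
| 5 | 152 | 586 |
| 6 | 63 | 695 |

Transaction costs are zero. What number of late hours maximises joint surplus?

2

Bargaining reaches the level where marginal profit last exceeds marginal disturbance cost.
That holds through level 2 (437 ≥ 276) but not at 3 (383 < 429).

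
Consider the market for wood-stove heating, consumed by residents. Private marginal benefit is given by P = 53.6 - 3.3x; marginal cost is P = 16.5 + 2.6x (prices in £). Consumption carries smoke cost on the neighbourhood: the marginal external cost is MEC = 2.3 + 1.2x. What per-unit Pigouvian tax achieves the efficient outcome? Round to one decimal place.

tax = £8.2 per unit

Social marginal benefit = demand − MEC = 51.3 - 4.5x.
Set SMB = MC: 51.3 - 4.5x = 16.5 + 2.6x → x* = 4.9014.
The Pigouvian tax equals MEC at x*: 2.3 + 1.2×4.9014 = 8.1817.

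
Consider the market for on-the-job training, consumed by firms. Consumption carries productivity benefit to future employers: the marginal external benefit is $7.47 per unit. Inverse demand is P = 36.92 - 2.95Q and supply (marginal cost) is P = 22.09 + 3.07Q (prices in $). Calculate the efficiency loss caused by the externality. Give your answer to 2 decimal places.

DWL = $4.63

Market equilibrium (private): 22.09 + 3.07Q = 36.92 - 2.95Q → Q_m = 2.4635.
Social marginal benefit = demand + MEB = 44.39 - 2.95Q.
Set SMB = MC: 44.39 - 2.95Q = 22.09 + 3.07Q → Q* = 3.7043.
Height of the DWL triangle at Q_m is SMB(Q_m) − MC(Q_m) = MEB(Q_m) = 7.4700.
DWL = ½ × 1.2408 × 7.4700 = 4.6344.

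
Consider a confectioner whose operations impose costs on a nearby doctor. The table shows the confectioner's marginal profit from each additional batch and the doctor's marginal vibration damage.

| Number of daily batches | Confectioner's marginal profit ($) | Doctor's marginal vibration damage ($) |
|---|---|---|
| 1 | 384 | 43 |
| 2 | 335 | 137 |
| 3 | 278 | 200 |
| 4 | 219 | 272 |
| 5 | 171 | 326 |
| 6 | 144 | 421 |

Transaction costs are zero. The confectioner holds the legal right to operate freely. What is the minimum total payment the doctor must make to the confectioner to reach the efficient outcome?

Left alone the confectioner would choose level 6 (marginal profit stays positive).
Efficient level: k* = 3 (marginal profit ≥ marginal vibration damage through 3).
The doctor must at least cover the confectioner's forgone profit from cutting 6→3: 219 + 171 + 144 = 534.

$534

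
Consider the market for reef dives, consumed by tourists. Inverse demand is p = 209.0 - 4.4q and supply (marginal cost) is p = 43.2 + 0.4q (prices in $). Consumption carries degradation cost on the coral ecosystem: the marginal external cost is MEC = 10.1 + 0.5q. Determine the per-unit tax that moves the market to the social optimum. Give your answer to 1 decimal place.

tax = $24.8 per unit

Social marginal benefit = demand − MEC = 198.9 - 4.9q.
Set SMB = MC: 198.9 - 4.9q = 43.2 + 0.4q → q* = 29.3774.
The Pigouvian tax equals MEC at q*: 10.1 + 0.5×29.3774 = 24.7887.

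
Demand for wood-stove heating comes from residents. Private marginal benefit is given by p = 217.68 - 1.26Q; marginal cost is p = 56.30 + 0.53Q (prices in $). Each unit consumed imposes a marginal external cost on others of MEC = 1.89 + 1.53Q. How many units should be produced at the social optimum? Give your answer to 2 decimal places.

Social marginal benefit = demand − MEC = 215.79 - 2.79Q.
Set SMB = MC: 215.79 - 2.79Q = 56.30 + 0.53Q → Q* = 48.0392.

Q* = 48.04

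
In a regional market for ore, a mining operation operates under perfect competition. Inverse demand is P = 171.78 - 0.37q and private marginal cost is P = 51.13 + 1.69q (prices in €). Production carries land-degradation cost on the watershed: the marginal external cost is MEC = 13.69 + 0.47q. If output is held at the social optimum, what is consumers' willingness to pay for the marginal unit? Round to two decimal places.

P = €156.14

Social marginal cost = private MC + MEC = 64.82 + 2.16q.
Set SMC = demand: 64.82 + 2.16q = 171.78 - 0.37q → q* = 42.2767.
Consumer price on the demand curve at q*: 171.78 − 0.37×42.2767 = 156.1376.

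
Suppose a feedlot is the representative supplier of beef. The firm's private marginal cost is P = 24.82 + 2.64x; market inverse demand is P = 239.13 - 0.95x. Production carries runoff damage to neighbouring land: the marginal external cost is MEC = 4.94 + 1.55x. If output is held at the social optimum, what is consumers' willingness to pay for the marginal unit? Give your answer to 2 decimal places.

Social marginal cost = private MC + MEC = 29.76 + 4.19x.
Set SMC = demand: 29.76 + 4.19x = 239.13 - 0.95x → x* = 40.7335.
Consumer price on the demand curve at x*: 239.13 − 0.95×40.7335 = 200.4332.

P = 200.43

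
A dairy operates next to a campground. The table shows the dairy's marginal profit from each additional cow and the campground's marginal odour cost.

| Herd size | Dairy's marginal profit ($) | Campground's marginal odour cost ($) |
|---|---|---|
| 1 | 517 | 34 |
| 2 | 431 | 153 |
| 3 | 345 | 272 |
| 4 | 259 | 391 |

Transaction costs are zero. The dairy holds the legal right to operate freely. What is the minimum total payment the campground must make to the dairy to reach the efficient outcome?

$259

Left alone the dairy would choose level 4 (marginal profit stays positive).
Efficient level: k* = 3 (marginal profit ≥ marginal odour cost through 3).
The campground must at least cover the dairy's forgone profit from cutting 4→3: 259 = 259.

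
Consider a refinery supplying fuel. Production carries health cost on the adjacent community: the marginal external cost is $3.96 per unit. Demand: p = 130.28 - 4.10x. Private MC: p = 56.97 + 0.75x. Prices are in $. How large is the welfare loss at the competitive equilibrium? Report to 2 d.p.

Market equilibrium (private): 56.97 + 0.75x = 130.28 - 4.10x → x_m = 15.1155.
Social marginal cost = private MC + MEC = 60.93 + 0.75x.
Set SMC = demand: 60.93 + 0.75x = 130.28 - 4.10x → x* = 14.2990.
Between x* and x_m the wedge SMC − demand runs linearly from 0 to MEC(x_m), so the loss is a triangle.
DWL = ½ × 0.8165 × 3.9600 = 1.6167.

DWL = $1.62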